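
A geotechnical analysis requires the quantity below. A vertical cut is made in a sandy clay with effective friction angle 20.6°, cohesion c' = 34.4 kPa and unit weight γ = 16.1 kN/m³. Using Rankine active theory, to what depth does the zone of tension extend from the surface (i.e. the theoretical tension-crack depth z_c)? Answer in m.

6.17 m

K_a = tan²(45° − 20.6°/2) = 0.4795; √K_a = 0.6924.
The active pressure is zero where K_a γ z = 2c√K_a, so z_c = 2c/(γ√K_a) = 2×34.4/(16.1×0.6924) = 6.171 m.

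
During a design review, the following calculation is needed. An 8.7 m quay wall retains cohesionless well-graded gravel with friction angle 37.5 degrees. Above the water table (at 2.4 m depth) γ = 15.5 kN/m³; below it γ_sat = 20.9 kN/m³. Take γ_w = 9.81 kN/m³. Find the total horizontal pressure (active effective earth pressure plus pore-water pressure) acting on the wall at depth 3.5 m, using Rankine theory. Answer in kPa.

K_a = (1 − sin φ)/(1 + sin φ) = 0.2432.
γ' = 20.9 − 9.81 = 11.09 kN/m³.
Effective vertical stress at 3.5 m: σ'_v = 15.5×2.4 + 11.09×1.10 = 49.40 kPa.
σ'_h = K_a σ'_v = 0.2432 × 49.40 = 12.01 kPa; u = γ_w × 1.10 = 10.79 kPa.
Total σ_h = 12.01 + 10.79 = 22.80 kPa.

22.8 kPa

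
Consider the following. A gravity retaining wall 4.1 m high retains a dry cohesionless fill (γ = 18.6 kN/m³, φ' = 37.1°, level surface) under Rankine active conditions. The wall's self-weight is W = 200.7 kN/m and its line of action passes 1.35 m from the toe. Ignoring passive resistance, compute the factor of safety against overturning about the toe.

K_a = tan²(45° − 37.1°/2) = 0.2475.
P_a = ½K_aγH² = 0.5×0.2475×18.6×4.1² = 38.69 kN/m, acting at H/3 = 1.367 m above the base.
Overturning moment M_o = P_a × H/3 = 38.69 × 1.367 = 52.88.
Resisting moment M_r = W × 1.35 = 200.7 × 1.35 = 270.9.
FS_overturning = M_r/M_o = 270.9/52.88 = 5.124.

5.12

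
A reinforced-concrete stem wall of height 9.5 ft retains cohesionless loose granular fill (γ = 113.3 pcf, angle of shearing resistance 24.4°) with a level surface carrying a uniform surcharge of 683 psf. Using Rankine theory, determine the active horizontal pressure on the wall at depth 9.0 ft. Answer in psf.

707 psf

K_a = (1 − sin φ)/(1 + sin φ) = 0.4153.
σ_v = γz + q = 113.3 × 9.0 + 683 = 1703 psf.
σ_h = K_a σ_v = 0.4153 × 1703 = 707.2 psf.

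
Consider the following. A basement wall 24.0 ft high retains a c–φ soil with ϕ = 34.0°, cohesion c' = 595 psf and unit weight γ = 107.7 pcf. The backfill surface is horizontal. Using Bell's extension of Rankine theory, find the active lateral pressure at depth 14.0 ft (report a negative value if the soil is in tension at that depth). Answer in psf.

K_a = (1 − sin φ)/(1 + sin φ) = 0.2827.
σ_a = K_a γ z − 2c√K_a = 0.2827×107.7×14.0 − 2×595×0.5317 = -206.5 psf.

-206 psf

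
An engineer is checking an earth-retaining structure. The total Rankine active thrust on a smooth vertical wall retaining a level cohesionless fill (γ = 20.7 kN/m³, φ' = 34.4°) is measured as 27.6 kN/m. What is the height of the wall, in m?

K_a = 0.2780. P_a = ½ K_a γ H² ⇒ H = √(2P_a/(K_a γ)).
H = √(2×27.6/(0.2780×20.7)) = 3.097 m.

3.10 m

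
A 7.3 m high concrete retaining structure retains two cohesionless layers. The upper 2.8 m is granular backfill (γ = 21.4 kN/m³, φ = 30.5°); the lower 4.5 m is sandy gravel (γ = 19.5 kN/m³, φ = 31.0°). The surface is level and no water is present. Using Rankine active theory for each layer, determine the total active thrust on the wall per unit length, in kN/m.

K_a1 = tan²(45°−30.5°/2) = 0.3267; K_a2 = tan²(45°−31.0°/2) = 0.3201.
Layer 1: σ at base = K_a1 γ₁ h₁ = 19.57 kPa; P₁ = ½×19.57×2.8 = 27.40.
Layer 2: σ_v at top = γ₁h₁ = 59.92; σ_h top = K_a2×59.92 = 19.18; σ_h base = K_a2×(59.92+19.5×4.5) = 47.27.
P₂ = ½(19.18+47.27)×4.5 = 149.5. Total P_a = 27.40+149.5 = 176.9 kN/m.

177 kN/m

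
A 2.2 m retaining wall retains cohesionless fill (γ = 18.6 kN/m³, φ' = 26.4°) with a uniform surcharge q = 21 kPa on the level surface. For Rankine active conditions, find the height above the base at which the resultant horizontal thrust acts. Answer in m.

0.919 m

K_a = 0.3844.
Triangular part P₁ = ½K_aγH² = 17.30 at H/3 = 0.7333 m; rectangular part P₂ = K_a q H = 17.76 at H/2 = 1.100 m.
ȳ = (P₁·0.7333 + P₂·1.100)/(P₁+P₂) = 0.9191 m.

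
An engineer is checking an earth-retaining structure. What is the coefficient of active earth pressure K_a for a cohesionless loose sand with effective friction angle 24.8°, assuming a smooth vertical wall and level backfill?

K_a = tan²(45° − φ/2) = tan²(32.60°) = 0.4090.

0.409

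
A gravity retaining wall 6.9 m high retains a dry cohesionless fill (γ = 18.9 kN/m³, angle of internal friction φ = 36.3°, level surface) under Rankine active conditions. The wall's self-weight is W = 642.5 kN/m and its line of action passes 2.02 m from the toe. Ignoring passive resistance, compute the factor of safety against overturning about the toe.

K_a = tan²(45° − 36.3°/2) = 0.2563.
P_a = ½K_aγH² = 0.5×0.2563×18.9×6.9² = 115.3 kN/m, acting at H/3 = 2.300 m above the base.
Overturning moment M_o = P_a × H/3 = 115.3 × 2.300 = 265.2.
Resisting moment M_r = W × 2.02 = 642.5 × 2.02 = 1298.
FS_overturning = M_r/M_o = 1298/265.2 = 4.894.

4.89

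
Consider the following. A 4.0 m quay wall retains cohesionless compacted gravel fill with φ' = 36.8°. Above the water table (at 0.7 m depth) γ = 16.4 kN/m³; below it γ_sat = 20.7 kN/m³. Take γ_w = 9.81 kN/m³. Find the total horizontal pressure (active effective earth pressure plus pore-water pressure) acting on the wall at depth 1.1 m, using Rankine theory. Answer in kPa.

7.90 kPa

K_a = (1 − sin φ)/(1 + sin φ) = 0.2508.
γ' = 20.7 − 9.81 = 10.89 kN/m³.
Effective vertical stress at 1.1 m: σ'_v = 16.4×0.7 + 10.89×0.400 = 15.84 kPa.
σ'_h = K_a σ'_v = 0.2508 × 15.84 = 3.971 kPa; u = γ_w × 0.400 = 3.924 kPa.
Total σ_h = 3.971 + 3.924 = 7.895 kPa.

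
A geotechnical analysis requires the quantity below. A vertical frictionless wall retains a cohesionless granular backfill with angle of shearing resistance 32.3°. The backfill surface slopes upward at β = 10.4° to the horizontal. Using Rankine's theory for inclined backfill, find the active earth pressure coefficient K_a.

0.318

K_a = cos β · (cos β − √(cos²β − cos²φ)) / (cos β + √(cos²β − cos²φ)).
cos β = 0.9836, cos φ = 0.8453, √(cos²β − cos²φ) = 0.5029.
K_a = 0.9836 × (0.9836 − 0.5029)/(0.9836 + 0.5029) = 0.3180.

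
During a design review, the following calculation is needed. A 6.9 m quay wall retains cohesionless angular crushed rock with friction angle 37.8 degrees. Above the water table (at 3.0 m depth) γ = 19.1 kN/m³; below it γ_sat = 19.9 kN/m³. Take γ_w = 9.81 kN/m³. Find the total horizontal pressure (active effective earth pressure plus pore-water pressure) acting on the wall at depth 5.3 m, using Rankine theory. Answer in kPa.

41.9 kPa

K_a = (1 − sin φ)/(1 + sin φ) = 0.2400.
γ' = 19.9 − 9.81 = 10.09 kN/m³.
Effective vertical stress at 5.3 m: σ'_v = 19.1×3.0 + 10.09×2.30 = 80.51 kPa.
σ'_h = K_a σ'_v = 0.2400 × 80.51 = 19.32 kPa; u = γ_w × 2.30 = 22.56 kPa.
Total σ_h = 19.32 + 22.56 = 41.88 kPa.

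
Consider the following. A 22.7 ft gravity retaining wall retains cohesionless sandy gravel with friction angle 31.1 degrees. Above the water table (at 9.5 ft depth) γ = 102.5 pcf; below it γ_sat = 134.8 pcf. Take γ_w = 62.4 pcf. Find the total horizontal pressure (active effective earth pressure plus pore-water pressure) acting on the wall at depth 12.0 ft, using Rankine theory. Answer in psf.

524 psf

K_a = (1 − sin φ)/(1 + sin φ) = 0.3188.
γ' = 134.8 − 62.4 = 72.40 pcf.
Effective vertical stress at 12.0 ft: σ'_v = 102.5×9.5 + 72.40×2.50 = 1155 psf.
σ'_h = K_a σ'_v = 0.3188 × 1155 = 368.1 psf; u = γ_w × 2.50 = 156.0 psf.
Total σ_h = 368.1 + 156.0 = 524.1 psf.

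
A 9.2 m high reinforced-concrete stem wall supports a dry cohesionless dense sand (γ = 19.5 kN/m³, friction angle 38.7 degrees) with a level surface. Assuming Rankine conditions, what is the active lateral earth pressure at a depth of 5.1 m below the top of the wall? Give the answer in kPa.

K_a = (1 − sin φ)/(1 + sin φ) = 0.2306.
σ_h = K_a γ z = 0.2306 × 19.5 × 5.1 = 22.93 kPa.

22.9 kPa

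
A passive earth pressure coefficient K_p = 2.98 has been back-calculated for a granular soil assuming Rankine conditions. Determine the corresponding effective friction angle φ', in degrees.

K_p = (1+sin φ)/(1−sin φ) ⇒ sin φ = (K_p − 1)/(K_p + 1) = 0.4975.
φ = arcsin(0.4975) = 29.83°.

29.8°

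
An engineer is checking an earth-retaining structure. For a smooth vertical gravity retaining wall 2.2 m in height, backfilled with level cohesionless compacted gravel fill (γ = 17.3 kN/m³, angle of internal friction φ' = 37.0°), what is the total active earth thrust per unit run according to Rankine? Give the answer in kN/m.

10.4 kN/m

K_a = tan²(45° − φ/2) = 0.2486.
P_a = ½ K_a γ H² = 0.5 × 0.2486 × 17.3 × 2.2² = 10.41 kN/m.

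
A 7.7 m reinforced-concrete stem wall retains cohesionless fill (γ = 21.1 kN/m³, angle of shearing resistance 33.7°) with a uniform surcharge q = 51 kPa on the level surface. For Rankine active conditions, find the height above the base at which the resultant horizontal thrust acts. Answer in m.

K_a = 0.2863.
Triangular part P₁ = ½K_aγH² = 179.1 at H/3 = 2.567 m; rectangular part P₂ = K_a q H = 112.4 at H/2 = 3.850 m.
ȳ = (P₁·2.567 + P₂·3.850)/(P₁+P₂) = 3.062 m.

3.06 m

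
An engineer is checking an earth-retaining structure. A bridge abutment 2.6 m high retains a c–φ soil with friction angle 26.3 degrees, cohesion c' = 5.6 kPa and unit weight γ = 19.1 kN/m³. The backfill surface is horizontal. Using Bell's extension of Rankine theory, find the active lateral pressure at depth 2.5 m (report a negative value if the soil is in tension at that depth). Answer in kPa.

K_a = (1 − sin φ)/(1 + sin φ) = 0.3859.
σ_a = K_a γ z − 2c√K_a = 0.3859×19.1×2.5 − 2×5.6×0.6212 = 11.47 kPa.

11.5 kPa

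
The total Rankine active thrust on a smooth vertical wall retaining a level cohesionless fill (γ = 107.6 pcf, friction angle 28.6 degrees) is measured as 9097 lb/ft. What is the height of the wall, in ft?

K_a = 0.3525. P_a = ½ K_a γ H² ⇒ H = √(2P_a/(K_a γ)).
H = √(2×9097/(0.3525×107.6)) = 21.90 ft.

21.9 ft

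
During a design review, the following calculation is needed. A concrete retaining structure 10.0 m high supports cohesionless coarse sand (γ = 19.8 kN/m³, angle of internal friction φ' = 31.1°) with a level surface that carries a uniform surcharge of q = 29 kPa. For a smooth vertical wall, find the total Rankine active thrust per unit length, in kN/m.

408 kN/m

K_a = tan²(45° − φ/2) = 0.3188.
Soil triangle: ½ K_a γ H² = 0.5×0.3188×19.8×10.0² = 315.6 kN/m.
Surcharge rectangle: K_a q H = 0.3188×29×10.0 = 92.45 kN/m.
Total = 315.6 + 92.45 = 408.1 kN/m.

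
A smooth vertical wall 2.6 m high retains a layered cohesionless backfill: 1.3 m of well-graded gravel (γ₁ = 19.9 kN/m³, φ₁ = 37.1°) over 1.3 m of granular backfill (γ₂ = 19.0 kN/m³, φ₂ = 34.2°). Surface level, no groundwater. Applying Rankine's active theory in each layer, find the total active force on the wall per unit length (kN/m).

18.1 kN/m

K_a1 = tan²(45°−37.1°/2) = 0.2475; K_a2 = tan²(45°−34.2°/2) = 0.2803.
Layer 1: σ at base = K_a1 γ₁ h₁ = 6.403 kPa; P₁ = ½×6.403×1.3 = 4.162.
Layer 2: σ_v at top = γ₁h₁ = 25.87; σ_h top = K_a2×25.87 = 7.252; σ_h base = K_a2×(25.87+19.0×1.3) = 14.18.
P₂ = ½(7.252+14.18)×1.3 = 13.93. Total P_a = 4.162+13.93 = 18.09 kN/m.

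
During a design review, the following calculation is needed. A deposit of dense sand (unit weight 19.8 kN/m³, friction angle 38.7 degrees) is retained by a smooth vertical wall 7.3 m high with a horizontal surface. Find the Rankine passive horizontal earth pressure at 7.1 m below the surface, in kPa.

610 kPa

K_p = (1 + sin φ)/(1 − sin φ) = 4.337.
σ_h = K_p γ z = 4.337 × 19.8 × 7.1 = 609.7 kPa.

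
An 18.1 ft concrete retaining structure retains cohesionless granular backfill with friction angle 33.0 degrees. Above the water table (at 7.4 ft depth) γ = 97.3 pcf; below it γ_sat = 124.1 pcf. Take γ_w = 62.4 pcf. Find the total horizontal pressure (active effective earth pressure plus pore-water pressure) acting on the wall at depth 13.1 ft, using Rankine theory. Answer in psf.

K_a = (1 − sin φ)/(1 + sin φ) = 0.2948.
γ' = 124.1 − 62.4 = 61.70 pcf.
Effective vertical stress at 13.1 ft: σ'_v = 97.3×7.4 + 61.70×5.70 = 1072 psf.
σ'_h = K_a σ'_v = 0.2948 × 1072 = 315.9 psf; u = γ_w × 5.70 = 355.7 psf.
Total σ_h = 315.9 + 355.7 = 671.6 psf.

672 psf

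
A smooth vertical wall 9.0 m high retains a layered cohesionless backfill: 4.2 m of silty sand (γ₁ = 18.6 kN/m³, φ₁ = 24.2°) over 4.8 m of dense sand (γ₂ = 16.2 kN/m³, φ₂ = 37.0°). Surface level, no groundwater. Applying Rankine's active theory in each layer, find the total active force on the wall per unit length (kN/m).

K_a1 = tan²(45°−24.2°/2) = 0.4185; K_a2 = tan²(45°−37.0°/2) = 0.2486.
Layer 1: σ at base = K_a1 γ₁ h₁ = 32.69 kPa; P₁ = ½×32.69×4.2 = 68.66.
Layer 2: σ_v at top = γ₁h₁ = 78.12; σ_h top = K_a2×78.12 = 19.42; σ_h base = K_a2×(78.12+16.2×4.8) = 38.75.
P₂ = ½(19.42+38.75)×4.8 = 139.6. Total P_a = 68.66+139.6 = 208.3 kN/m.

208 kN/m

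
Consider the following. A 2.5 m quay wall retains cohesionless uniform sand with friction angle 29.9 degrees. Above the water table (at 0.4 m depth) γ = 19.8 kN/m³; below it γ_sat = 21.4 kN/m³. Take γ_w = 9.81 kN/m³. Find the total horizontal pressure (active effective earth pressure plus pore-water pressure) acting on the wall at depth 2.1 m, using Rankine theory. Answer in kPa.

25.9 kPa

K_a = (1 − sin φ)/(1 + sin φ) = 0.3347.
γ' = 21.4 − 9.81 = 11.59 kN/m³.
Effective vertical stress at 2.1 m: σ'_v = 19.8×0.4 + 11.59×1.70 = 27.62 kPa.
σ'_h = K_a σ'_v = 0.3347 × 27.62 = 9.245 kPa; u = γ_w × 1.70 = 16.68 kPa.
Total σ_h = 9.245 + 16.68 = 25.92 kPa.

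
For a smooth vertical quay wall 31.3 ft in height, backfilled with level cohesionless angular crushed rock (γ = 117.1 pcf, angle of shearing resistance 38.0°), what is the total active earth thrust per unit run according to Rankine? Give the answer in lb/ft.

13600 lb/ft

K_a = tan²(45° − φ/2) = 0.2379.
P_a = ½ K_a γ H² = 0.5 × 0.2379 × 117.1 × 31.3² = 13650 lb/ft.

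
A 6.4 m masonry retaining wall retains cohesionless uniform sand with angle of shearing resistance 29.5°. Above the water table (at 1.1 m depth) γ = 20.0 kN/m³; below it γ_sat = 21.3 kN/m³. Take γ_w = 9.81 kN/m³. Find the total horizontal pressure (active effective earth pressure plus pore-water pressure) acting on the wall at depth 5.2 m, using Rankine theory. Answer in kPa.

63.7 kPa

K_a = (1 − sin φ)/(1 + sin φ) = 0.3401.
γ' = 21.3 − 9.81 = 11.49 kN/m³.
Effective vertical stress at 5.2 m: σ'_v = 20.0×1.1 + 11.49×4.10 = 69.11 kPa.
σ'_h = K_a σ'_v = 0.3401 × 69.11 = 23.50 kPa; u = γ_w × 4.10 = 40.22 kPa.
Total σ_h = 23.50 + 40.22 = 63.73 kPa.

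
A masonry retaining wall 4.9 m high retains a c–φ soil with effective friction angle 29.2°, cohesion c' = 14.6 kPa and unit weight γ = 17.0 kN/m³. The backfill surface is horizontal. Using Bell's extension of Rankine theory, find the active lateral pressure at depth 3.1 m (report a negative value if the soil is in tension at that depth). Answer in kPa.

1.01 kPa

K_a = (1 − sin φ)/(1 + sin φ) = 0.3442.
σ_a = K_a γ z − 2c√K_a = 0.3442×17.0×3.1 − 2×14.6×0.5867 = 1.008 kPa.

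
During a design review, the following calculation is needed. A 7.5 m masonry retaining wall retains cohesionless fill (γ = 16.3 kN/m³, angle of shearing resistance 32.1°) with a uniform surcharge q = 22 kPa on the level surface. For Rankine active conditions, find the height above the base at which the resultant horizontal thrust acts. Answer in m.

2.83 m

K_a = 0.3060.
Triangular part P₁ = ½K_aγH² = 140.3 at H/3 = 2.500 m; rectangular part P₂ = K_a q H = 50.49 at H/2 = 3.750 m.
ȳ = (P₁·2.500 + P₂·3.750)/(P₁+P₂) = 2.831 m.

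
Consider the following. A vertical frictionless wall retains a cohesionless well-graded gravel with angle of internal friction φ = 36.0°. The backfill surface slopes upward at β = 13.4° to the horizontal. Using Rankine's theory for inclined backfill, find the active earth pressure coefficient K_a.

K_a = cos β · (cos β − √(cos²β − cos²φ)) / (cos β + √(cos²β − cos²φ)).
cos β = 0.9728, cos φ = 0.8090, √(cos²β − cos²φ) = 0.5402.
K_a = 0.9728 × (0.9728 − 0.5402)/(0.9728 + 0.5402) = 0.2782.

0.278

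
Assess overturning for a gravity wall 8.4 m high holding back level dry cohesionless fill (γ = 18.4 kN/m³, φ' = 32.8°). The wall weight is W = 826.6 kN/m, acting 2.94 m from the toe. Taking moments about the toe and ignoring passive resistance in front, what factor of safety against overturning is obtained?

K_a = tan²(45° − 32.8°/2) = 0.2973.
P_a = ½K_aγH² = 0.5×0.2973×18.4×8.4² = 193.0 kN/m, acting at H/3 = 2.800 m above the base.
Overturning moment M_o = P_a × H/3 = 193.0 × 2.800 = 540.3.
Resisting moment M_r = W × 2.94 = 826.6 × 2.94 = 2430.
FS_overturning = M_r/M_o = 2430/540.3 = 4.498.

4.50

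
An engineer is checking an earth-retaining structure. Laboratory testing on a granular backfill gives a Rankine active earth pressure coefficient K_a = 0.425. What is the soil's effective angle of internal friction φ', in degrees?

23.8°

K_a = tan²(45° − φ/2) ⇒ 45° − φ/2 = arctan(√0.425) = 33.10°.
φ = 2(45° − 33.10°) = 23.80°.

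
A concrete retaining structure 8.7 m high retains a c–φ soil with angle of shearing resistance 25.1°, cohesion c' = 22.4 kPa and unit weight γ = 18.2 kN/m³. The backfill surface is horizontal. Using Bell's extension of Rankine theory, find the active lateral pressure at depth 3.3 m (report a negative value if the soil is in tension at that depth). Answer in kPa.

-4.20 kPa

K_a = (1 − sin φ)/(1 + sin φ) = 0.4043.
σ_a = K_a γ z − 2c√K_a = 0.4043×18.2×3.3 − 2×22.4×0.6358 = -4.204 kPa.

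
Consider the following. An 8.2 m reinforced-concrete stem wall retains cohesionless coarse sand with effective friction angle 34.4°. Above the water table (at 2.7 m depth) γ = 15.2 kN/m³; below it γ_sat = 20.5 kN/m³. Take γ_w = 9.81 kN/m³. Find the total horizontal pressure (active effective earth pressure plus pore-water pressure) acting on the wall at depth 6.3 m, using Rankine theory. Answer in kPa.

K_a = (1 − sin φ)/(1 + sin φ) = 0.2780.
γ' = 20.5 − 9.81 = 10.69 kN/m³.
Effective vertical stress at 6.3 m: σ'_v = 15.2×2.7 + 10.69×3.60 = 79.52 kPa.
σ'_h = K_a σ'_v = 0.2780 × 79.52 = 22.11 kPa; u = γ_w × 3.60 = 35.32 kPa.
Total σ_h = 22.11 + 35.32 = 57.42 kPa.

57.4 kPa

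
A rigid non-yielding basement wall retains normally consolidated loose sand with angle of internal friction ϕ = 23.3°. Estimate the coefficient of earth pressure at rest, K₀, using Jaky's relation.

0.604

K₀ = 1 − sin φ' = 1 − sin 23.3° = 0.6045.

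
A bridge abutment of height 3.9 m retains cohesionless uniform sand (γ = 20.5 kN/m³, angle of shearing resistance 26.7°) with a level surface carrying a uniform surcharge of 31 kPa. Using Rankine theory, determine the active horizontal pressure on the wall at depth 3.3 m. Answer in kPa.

37.5 kPa

K_a = (1 − sin φ)/(1 + sin φ) = 0.3800.
σ_v = γz + q = 20.5 × 3.3 + 31 = 98.65 kPa.
σ_h = K_a σ_v = 0.3800 × 98.65 = 37.48 kPa.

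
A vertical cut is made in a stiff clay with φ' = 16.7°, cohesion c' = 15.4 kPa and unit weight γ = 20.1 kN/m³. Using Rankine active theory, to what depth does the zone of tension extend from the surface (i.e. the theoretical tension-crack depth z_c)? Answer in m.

K_a = tan²(45° − 16.7°/2) = 0.5536; √K_a = 0.7440.
The active pressure is zero where K_a γ z = 2c√K_a, so z_c = 2c/(γ√K_a) = 2×15.4/(20.1×0.7440) = 2.060 m.

2.06 m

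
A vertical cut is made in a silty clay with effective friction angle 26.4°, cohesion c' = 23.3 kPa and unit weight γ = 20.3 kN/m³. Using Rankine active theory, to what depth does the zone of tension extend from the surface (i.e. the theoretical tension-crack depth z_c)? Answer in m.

3.70 m

K_a = tan²(45° − 26.4°/2) = 0.3844; √K_a = 0.6200.
The active pressure is zero where K_a γ z = 2c√K_a, so z_c = 2c/(γ√K_a) = 2×23.3/(20.3×0.6200) = 3.702 m.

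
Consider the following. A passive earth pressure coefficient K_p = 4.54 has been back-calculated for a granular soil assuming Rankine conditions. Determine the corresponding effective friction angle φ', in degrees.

K_p = (1+sin φ)/(1−sin φ) ⇒ sin φ = (K_p − 1)/(K_p + 1) = 0.6390.
φ = arcsin(0.6390) = 39.72°.

39.7°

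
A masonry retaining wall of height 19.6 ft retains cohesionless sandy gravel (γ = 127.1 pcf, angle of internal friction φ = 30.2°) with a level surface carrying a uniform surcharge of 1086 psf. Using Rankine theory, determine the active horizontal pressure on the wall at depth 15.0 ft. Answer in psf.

989 psf

K_a = (1 − sin φ)/(1 + sin φ) = 0.3307.
σ_v = γz + q = 127.1 × 15.0 + 1086 = 2992 psf.
σ_h = K_a σ_v = 0.3307 × 2992 = 989.5 psf.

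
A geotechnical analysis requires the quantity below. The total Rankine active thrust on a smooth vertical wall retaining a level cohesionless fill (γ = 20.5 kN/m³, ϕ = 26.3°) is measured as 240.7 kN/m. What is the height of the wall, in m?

K_a = 0.3859. P_a = ½ K_a γ H² ⇒ H = √(2P_a/(K_a γ)).
H = √(2×240.7/(0.3859×20.5)) = 7.800 m.

7.80 m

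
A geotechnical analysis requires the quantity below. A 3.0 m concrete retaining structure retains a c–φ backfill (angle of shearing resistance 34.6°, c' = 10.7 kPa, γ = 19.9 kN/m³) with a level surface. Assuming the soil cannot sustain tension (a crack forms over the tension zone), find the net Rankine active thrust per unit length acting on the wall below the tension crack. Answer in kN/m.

2.48 kN/m

K_a = 0.2756; √K_a = 0.5250.
Tension-crack depth z_c = 2c/(γ√K_a) = 2×10.7/(19.9×0.5250) = 2.048 m.
σ_a at base = K_a γ H − 2c√K_a = 0.2756×19.9×3.0 − 2×10.7×0.5250 = 5.220 kPa.
P_a = ½ × 5.220 × (H − z_c) = 0.5×5.220×0.9517 = 2.484 kN/m.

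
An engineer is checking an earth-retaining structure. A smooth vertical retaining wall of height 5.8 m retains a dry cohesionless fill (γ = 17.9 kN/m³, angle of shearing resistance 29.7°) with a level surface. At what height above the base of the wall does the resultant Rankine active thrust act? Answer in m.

1.93 m

K_a = 0.3374.
The pressure distribution is triangular, so the resultant acts at H/3 above the base = 5.8/3 = 1.933 m.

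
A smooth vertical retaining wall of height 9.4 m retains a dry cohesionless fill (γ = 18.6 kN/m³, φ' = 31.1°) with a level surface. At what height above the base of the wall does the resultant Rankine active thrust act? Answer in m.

3.13 m

K_a = 0.3188.
The pressure distribution is triangular, so the resultant acts at H/3 above the base = 9.4/3 = 3.133 m.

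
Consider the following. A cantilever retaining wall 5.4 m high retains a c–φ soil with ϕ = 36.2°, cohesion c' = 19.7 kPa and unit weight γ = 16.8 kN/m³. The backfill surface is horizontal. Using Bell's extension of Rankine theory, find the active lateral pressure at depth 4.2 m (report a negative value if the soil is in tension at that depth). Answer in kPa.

K_a = (1 − sin φ)/(1 + sin φ) = 0.2574.
σ_a = K_a γ z − 2c√K_a = 0.2574×16.8×4.2 − 2×19.7×0.5073 = -1.828 kPa.

-1.83 kPa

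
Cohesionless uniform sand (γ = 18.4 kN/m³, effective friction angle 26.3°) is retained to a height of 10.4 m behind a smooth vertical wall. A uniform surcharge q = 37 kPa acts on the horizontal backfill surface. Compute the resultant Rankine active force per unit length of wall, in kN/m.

533 kN/m

K_a = tan²(45° − φ/2) = 0.3859.
Soil triangle: ½ K_a γ H² = 0.5×0.3859×18.4×10.4² = 384.0 kN/m.
Surcharge rectangle: K_a q H = 0.3859×37×10.4 = 148.5 kN/m.
Total = 384.0 + 148.5 = 532.5 kN/m.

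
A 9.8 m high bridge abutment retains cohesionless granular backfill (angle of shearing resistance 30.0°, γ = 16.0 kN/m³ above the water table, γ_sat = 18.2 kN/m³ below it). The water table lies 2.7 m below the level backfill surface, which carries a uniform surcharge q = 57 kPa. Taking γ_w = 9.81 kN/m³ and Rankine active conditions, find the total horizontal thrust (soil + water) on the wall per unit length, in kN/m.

K_a = tan²(45° − φ/2) = 0.3333.
γ' = 18.2 − 9.81 = 8.390 kN/m³. h₂ = H − d_w = 7.1 m.
σ'_h: at surface K_a·q = 19.00; at WT K_a(q+γd_w) = 33.40; at base K_a(q+γd_w+γ'h₂) = 53.26 kPa.
P₁ = ½(19.00+33.40)×2.7 = 70.74; P₂ = ½(33.40+53.26)×7.1 = 307.6; P_w = ½γ_w h₂² = 247.3.
Total = 70.74+307.6+247.3 = 625.6 kN/m.

626 kN/m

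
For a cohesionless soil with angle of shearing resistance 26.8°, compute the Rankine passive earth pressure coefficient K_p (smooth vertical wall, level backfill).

2.64

K_p = (1 + sin φ)/(1 − sin φ) = tan²(45° + 26.8°/2) = 2.642.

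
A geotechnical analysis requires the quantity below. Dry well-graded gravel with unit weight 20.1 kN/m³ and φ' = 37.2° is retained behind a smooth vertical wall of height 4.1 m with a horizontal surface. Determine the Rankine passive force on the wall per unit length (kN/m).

K_p = tan²(45° + φ/2) = 4.058.
P_p = ½ K_p γ H² = 0.5 × 4.058 × 20.1 × 4.1² = 685.6 kN/m.

686 kN/m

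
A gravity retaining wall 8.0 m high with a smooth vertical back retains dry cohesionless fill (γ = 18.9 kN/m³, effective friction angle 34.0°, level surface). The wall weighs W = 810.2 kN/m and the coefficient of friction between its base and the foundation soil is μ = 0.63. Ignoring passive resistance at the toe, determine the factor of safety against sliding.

K_a = tan²(45° − 34.0°/2) = 0.2827.
P_a = ½K_aγH² = 0.5×0.2827×18.9×8.0² = 171.0 kN/m, acting at H/3 = 2.667 m above the base.
FS_sliding = μW / P_a = 0.63×810.2 / 171.0 = 2.985.

2.99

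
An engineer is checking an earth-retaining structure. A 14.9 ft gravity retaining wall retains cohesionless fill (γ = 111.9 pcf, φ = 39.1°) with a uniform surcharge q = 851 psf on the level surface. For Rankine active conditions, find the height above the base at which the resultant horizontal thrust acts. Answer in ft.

6.22 ft

K_a = 0.2265.
Triangular part P₁ = ½K_aγH² = 2813 at H/3 = 4.967 ft; rectangular part P₂ = K_a q H = 2872 at H/2 = 7.450 ft.
ȳ = (P₁·4.967 + P₂·7.450)/(P₁+P₂) = 6.221 ft.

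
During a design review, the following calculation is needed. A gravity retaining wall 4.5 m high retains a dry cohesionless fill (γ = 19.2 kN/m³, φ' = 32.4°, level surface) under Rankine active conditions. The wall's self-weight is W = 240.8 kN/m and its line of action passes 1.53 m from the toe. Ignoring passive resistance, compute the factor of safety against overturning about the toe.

4.18

K_a = tan²(45° − 32.4°/2) = 0.3022.
P_a = ½K_aγH² = 0.5×0.3022×19.2×4.5² = 58.75 kN/m, acting at H/3 = 1.500 m above the base.
Overturning moment M_o = P_a × H/3 = 58.75 × 1.500 = 88.13.
Resisting moment M_r = W × 1.53 = 240.8 × 1.53 = 368.4.
FS_overturning = M_r/M_o = 368.4/88.13 = 4.180.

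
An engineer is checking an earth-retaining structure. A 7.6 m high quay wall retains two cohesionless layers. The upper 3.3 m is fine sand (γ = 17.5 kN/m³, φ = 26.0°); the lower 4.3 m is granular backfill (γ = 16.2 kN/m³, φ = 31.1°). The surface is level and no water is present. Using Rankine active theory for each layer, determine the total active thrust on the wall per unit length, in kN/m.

164 kN/m

K_a1 = tan²(45°−26.0°/2) = 0.3905; K_a2 = tan²(45°−31.1°/2) = 0.3188.
Layer 1: σ at base = K_a1 γ₁ h₁ = 22.55 kPa; P₁ = ½×22.55×3.3 = 37.21.
Layer 2: σ_v at top = γ₁h₁ = 57.75; σ_h top = K_a2×57.75 = 18.41; σ_h base = K_a2×(57.75+16.2×4.3) = 40.62.
P₂ = ½(18.41+40.62)×4.3 = 126.9. Total P_a = 37.21+126.9 = 164.1 kN/m.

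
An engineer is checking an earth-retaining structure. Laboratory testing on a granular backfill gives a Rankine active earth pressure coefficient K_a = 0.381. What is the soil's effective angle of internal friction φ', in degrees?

26.6°

K_a = tan²(45° − φ/2) ⇒ 45° − φ/2 = arctan(√0.381) = 31.69°.
φ = 2(45° − 31.69°) = 26.63°.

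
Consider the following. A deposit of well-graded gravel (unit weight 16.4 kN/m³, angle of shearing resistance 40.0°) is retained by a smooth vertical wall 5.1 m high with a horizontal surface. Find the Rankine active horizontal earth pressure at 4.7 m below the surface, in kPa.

16.8 kPa

K_a = (1 − sin φ)/(1 + sin φ) = 0.2174.
σ_h = K_a γ z = 0.2174 × 16.4 × 4.7 = 16.76 kPa.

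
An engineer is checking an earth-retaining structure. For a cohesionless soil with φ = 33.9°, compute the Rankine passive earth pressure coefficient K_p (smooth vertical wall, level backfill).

K_p = (1 + sin φ)/(1 − sin φ) = tan²(45° + 33.9°/2) = 3.522.

3.52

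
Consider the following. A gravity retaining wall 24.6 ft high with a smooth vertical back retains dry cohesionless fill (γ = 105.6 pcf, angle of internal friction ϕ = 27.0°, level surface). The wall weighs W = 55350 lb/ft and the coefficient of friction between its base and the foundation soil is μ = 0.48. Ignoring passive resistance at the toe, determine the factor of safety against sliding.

2.21

K_a = tan²(45° − 27.0°/2) = 0.3755.
P_a = ½K_aγH² = 0.5×0.3755×105.6×24.6² = 12000 lb/ft, acting at H/3 = 8.200 ft above the base.
FS_sliding = μW / P_a = 0.48×55350 / 12000 = 2.214.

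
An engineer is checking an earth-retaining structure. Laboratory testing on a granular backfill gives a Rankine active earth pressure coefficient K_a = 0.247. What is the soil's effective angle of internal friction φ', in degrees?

37.1°

K_a = tan²(45° − φ/2) ⇒ 45° − φ/2 = arctan(√0.247) = 26.43°.
φ = 2(45° − 26.43°) = 37.15°.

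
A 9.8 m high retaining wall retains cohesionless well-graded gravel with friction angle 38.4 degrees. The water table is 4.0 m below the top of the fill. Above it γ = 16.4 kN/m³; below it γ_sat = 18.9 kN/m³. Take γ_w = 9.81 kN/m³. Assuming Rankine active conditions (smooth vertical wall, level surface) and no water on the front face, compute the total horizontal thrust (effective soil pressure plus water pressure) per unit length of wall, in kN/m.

320 kN/m

K_a = tan²(45° − φ/2) = 0.2337.
γ' = 18.9 − 9.81 = 9.090 kN/m³. Depth below WT = 5.8 m.
σ'_h at WT = K_a γ d_w = 15.33 kPa; at base = 15.33 + K_a γ' × 5.8 = 27.65 kPa.
P₁ (0–4.0 m) = ½×15.33×4.0 = 30.66. P₂ (4.0–9.8 m) = ½(15.33+27.65)×5.8 = 124.6.
P_w = ½ γ_w h₂² = 0.5×9.81×5.8² = 165.0. Total = 30.66+124.6+165.0 = 320.3 kN/m.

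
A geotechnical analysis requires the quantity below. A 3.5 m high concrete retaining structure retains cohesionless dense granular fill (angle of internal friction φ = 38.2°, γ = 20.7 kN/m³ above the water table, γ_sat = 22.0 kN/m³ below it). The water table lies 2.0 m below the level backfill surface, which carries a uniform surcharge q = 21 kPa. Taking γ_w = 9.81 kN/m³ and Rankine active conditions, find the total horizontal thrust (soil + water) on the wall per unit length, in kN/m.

56.0 kN/m

K_a = tan²(45° − φ/2) = 0.2358.
γ' = 22.0 − 9.81 = 12.19 kN/m³. h₂ = H − d_w = 1.5 m.
σ'_h: at surface K_a·q = 4.951; at WT K_a(q+γd_w) = 14.71; at base K_a(q+γd_w+γ'h₂) = 19.02 kPa.
P₁ = ½(4.951+14.71)×2.0 = 19.66; P₂ = ½(14.71+19.02)×1.5 = 25.30; P_w = ½γ_w h₂² = 11.04.
Total = 19.66+25.30+11.04 = 56.00 kN/m.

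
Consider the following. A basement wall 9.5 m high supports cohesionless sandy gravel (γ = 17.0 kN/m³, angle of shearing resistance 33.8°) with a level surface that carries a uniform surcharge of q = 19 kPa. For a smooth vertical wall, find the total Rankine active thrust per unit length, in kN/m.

270 kN/m

K_a = tan²(45° − φ/2) = 0.2851.
Soil triangle: ½ K_a γ H² = 0.5×0.2851×17.0×9.5² = 218.7 kN/m.
Surcharge rectangle: K_a q H = 0.2851×19×9.5 = 51.46 kN/m.
Total = 218.7 + 51.46 = 270.2 kN/m.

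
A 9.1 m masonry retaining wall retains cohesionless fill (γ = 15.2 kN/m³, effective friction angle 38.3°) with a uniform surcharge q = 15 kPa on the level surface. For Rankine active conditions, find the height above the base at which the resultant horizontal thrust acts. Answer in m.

3.30 m

K_a = 0.2347.
Triangular part P₁ = ½K_aγH² = 147.7 at H/3 = 3.033 m; rectangular part P₂ = K_a q H = 32.04 at H/2 = 4.550 m.
ȳ = (P₁·3.033 + P₂·4.550)/(P₁+P₂) = 3.304 m.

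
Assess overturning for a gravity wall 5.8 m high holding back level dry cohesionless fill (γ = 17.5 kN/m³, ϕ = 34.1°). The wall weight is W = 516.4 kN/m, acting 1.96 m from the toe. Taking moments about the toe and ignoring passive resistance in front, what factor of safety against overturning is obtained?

6.32

K_a = tan²(45° − 34.1°/2) = 0.2815.
P_a = ½K_aγH² = 0.5×0.2815×17.5×5.8² = 82.87 kN/m, acting at H/3 = 1.933 m above the base.
Overturning moment M_o = P_a × H/3 = 82.87 × 1.933 = 160.2.
Resisting moment M_r = W × 1.96 = 516.4 × 1.96 = 1012.
FS_overturning = M_r/M_o = 1012/160.2 = 6.318.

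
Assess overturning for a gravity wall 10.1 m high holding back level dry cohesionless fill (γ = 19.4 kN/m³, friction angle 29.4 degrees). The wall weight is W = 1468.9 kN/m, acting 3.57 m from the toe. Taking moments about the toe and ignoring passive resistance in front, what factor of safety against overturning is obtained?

K_a = tan²(45° − 29.4°/2) = 0.3415.
P_a = ½K_aγH² = 0.5×0.3415×19.4×10.1² = 337.9 kN/m, acting at H/3 = 3.367 m above the base.
Overturning moment M_o = P_a × H/3 = 337.9 × 3.367 = 1138.
Resisting moment M_r = W × 3.57 = 1468.9 × 3.57 = 5244.
FS_overturning = M_r/M_o = 5244/1138 = 4.610.

4.61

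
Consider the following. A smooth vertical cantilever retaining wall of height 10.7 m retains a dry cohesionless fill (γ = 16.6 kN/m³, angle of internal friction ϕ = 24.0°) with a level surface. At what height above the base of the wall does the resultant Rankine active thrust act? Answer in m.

K_a = 0.4217.
The pressure distribution is triangular, so the resultant acts at H/3 above the base = 10.7/3 = 3.567 m.

3.57 m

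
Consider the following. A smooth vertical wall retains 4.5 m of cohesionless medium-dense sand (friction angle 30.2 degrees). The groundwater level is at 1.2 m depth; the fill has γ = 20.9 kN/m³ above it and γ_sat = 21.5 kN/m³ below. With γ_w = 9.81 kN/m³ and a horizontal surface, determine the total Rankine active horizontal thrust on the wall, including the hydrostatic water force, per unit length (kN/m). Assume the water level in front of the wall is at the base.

K_a = tan²(45° − φ/2) = 0.3307.
γ' = 21.5 − 9.81 = 11.69 kN/m³. Depth below WT = 3.3 m.
σ'_h at WT = K_a γ d_w = 8.293 kPa; at base = 8.293 + K_a γ' × 3.3 = 21.05 kPa.
P₁ (0–1.2 m) = ½×8.293×1.2 = 4.976. P₂ (1.2–4.5 m) = ½(8.293+21.05)×3.3 = 48.41.
P_w = ½ γ_w h₂² = 0.5×9.81×3.3² = 53.42. Total = 4.976+48.41+53.42 = 106.8 kN/m.

107 kN/m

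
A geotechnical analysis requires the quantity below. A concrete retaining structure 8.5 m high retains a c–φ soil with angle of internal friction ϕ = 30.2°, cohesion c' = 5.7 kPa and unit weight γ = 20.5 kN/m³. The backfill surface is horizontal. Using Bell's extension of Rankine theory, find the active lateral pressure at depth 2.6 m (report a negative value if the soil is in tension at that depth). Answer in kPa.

K_a = (1 − sin φ)/(1 + sin φ) = 0.3307.
σ_a = K_a γ z − 2c√K_a = 0.3307×20.5×2.6 − 2×5.7×0.5750 = 11.07 kPa.

11.1 kPa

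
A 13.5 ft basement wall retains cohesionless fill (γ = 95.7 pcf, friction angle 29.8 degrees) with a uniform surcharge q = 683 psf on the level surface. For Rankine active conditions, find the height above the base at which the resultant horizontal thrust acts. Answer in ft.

5.66 ft

K_a = 0.3360.
Triangular part P₁ = ½K_aγH² = 2930 at H/3 = 4.500 ft; rectangular part P₂ = K_a q H = 3098 at H/2 = 6.750 ft.
ȳ = (P₁·4.500 + P₂·6.750)/(P₁+P₂) = 5.656 ft.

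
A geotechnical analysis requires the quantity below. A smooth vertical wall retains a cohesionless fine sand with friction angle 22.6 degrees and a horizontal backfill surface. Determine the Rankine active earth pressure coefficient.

K_a = (1 − sin φ)/(1 + sin φ) = (1 − sin 22.6°)/(1 + sin 22.6°) = 0.4448.

0.445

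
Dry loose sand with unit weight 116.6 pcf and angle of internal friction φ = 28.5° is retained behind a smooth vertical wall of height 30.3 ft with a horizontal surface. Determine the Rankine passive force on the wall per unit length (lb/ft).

K_p = tan²(45° + φ/2) = 2.825.
P_p = ½ K_p γ H² = 0.5 × 2.825 × 116.6 × 30.3² = 151200 lb/ft.

151000 lb/ft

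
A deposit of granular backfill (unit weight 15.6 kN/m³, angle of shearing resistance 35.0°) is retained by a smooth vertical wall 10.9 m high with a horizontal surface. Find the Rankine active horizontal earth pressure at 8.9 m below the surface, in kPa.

37.6 kPa

K_a = (1 − sin φ)/(1 + sin φ) = 0.2710.
σ_h = K_a γ z = 0.2710 × 15.6 × 8.9 = 37.62 kPa.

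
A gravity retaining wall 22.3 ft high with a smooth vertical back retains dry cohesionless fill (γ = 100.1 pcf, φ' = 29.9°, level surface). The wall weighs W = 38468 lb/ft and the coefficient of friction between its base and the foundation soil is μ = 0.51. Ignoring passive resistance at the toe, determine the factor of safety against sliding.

2.36

K_a = tan²(45° − 29.9°/2) = 0.3347.
P_a = ½K_aγH² = 0.5×0.3347×100.1×22.3² = 8330 lb/ft, acting at H/3 = 7.433 ft above the base.
FS_sliding = μW / P_a = 0.51×38468 / 8330 = 2.355.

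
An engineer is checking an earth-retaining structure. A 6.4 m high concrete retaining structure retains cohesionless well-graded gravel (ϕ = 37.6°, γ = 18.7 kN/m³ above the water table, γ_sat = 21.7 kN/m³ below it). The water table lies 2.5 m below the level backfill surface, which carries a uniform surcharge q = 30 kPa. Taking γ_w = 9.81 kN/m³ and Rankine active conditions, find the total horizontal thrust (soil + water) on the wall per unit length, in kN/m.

K_a = tan²(45° − φ/2) = 0.2421.
γ' = 21.7 − 9.81 = 11.89 kN/m³. h₂ = H − d_w = 3.9 m.
σ'_h: at surface K_a·q = 7.264; at WT K_a(q+γd_w) = 18.58; at base K_a(q+γd_w+γ'h₂) = 29.81 kPa.
P₁ = ½(7.264+18.58)×2.5 = 32.31; P₂ = ½(18.58+29.81)×3.9 = 94.37; P_w = ½γ_w h₂² = 74.61.
Total = 32.31+94.37+74.61 = 201.3 kN/m.

201 kN/m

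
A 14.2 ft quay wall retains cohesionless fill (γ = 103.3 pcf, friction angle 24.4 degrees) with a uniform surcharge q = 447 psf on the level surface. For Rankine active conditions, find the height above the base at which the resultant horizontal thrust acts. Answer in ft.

K_a = 0.4153.
Triangular part P₁ = ½K_aγH² = 4325 at H/3 = 4.733 ft; rectangular part P₂ = K_a q H = 2636 at H/2 = 7.100 ft.
ȳ = (P₁·4.733 + P₂·7.100)/(P₁+P₂) = 5.630 ft.

5.63 ft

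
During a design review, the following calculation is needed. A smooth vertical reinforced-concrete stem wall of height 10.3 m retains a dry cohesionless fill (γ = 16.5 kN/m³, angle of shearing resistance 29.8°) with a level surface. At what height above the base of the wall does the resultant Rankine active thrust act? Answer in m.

K_a = 0.3360.
The pressure distribution is triangular, so the resultant acts at H/3 above the base = 10.3/3 = 3.433 m.

3.43 m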